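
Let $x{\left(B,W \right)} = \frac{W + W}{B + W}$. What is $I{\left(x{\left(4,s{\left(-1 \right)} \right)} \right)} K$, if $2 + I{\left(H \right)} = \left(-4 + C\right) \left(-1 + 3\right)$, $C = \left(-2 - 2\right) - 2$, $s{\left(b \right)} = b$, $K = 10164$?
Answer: $-223608$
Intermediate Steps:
$x{\left(B,W \right)} = \frac{2 W}{B + W}$
$C = -6$ ($C = -4 - 2 = -6$)
$I{\left(H \right)} = -22$ ($I{\left(H \right)} = -2 + \left(-4 - 6\right) \left(-1 + 3\right) = -2 - 20 = -22$)
$I{\left(x{\left(4,s{\left(-1 \right)} \right)} \right)} K = \left(-22\right) 10164 = -223608$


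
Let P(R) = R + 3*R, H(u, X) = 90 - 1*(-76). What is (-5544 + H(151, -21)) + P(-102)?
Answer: -5786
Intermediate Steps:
H(u, X) = 166 (H(u, X) = 90 + 76 = 166)
P(R) = 4*R
(-5544 + H(151, -21)) + P(-102) = (-5544 + 166) + 4*(-102) = -5378 - 408 = -5786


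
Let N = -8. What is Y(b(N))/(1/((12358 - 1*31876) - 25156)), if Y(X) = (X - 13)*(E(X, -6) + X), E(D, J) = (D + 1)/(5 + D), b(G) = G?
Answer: -5316206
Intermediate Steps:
E(D, J) = (1 + D)/(5 + D)
Y(X) = (-13 + X)*(X + (1 + X)/(5 + X)) (Y(X) = (X - 13)*((1 + X)/(5 + X) + X) = (-13 + X)*(X + (1 + X)/(5 + X)))
Y(b(N))/(1/((12358 - 1*31876) - 25156)) = ((-13 + (-8)³ - 77*(-8) - 7*(-8)²)/(5 - 8))/(1/((12358 - 1*31876) - 25156)) = ((-13 - 512 + 616 - 7*64)/(-3))/(1/((12358 - 31876) - 25156)) = (-(-13 - 512 + 616 - 448)/3)/(1/(-19518 - 25156)) = (-⅓*(-357))/(1/(-44674)) = 119/(-1/44674) = 119*(-44674) = -5316206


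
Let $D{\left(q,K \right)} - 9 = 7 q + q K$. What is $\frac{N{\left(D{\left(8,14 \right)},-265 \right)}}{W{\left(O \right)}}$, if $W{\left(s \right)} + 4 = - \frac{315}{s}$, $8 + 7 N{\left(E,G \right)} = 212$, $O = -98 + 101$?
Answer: $- \frac{204}{763} \approx -0.26737$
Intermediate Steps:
$D{\left(q,K \right)} = 9 + 7 q + K q$ ($D{\left(q,K \right)} = 9 + \left(7 q + q K\right) = 9 + \left(7 q + K q\right) = 9 + 7 q + K q$)
$O = 3$
$N{\left(E,G \right)} = \frac{204}{7}$ ($N{\left(E,G \right)} = - \frac{8}{7} + \frac{1}{7} \cdot 212 = - \frac{8}{7} + \frac{212}{7} = \frac{204}{7}$)
$W{\left(s \right)} = -4 - \frac{315}{s}$
$\frac{N{\left(D{\left(8,14 \right)},-265 \right)}}{W{\left(O \right)}} = \frac{204}{7 \left(-4 - \frac{315}{3}\right)} = \frac{204}{7 \left(-4 - 105\right)} = \frac{204}{7 \left(-109\right)} = \frac{204}{7} \left(- \frac{1}{109}\right) = - \frac{204}{763}$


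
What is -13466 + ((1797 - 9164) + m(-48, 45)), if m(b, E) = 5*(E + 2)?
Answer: -20598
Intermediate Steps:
m(b, E) = 10 + 5*E (m(b, E) = 5*(2 + E) = 10 + 5*E)
-13466 + ((1797 - 9164) + m(-48, 45)) = -13466 + ((1797 - 9164) + (10 + 5*45)) = -13466 + (-7367 + (10 + 225)) = -13466 + (-7367 + 235) = -13466 - 7132 = -20598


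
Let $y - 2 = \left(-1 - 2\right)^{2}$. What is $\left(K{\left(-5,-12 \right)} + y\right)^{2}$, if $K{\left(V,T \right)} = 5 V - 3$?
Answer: $289$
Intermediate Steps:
$K{\left(V,T \right)} = -3 + 5 V$
$y = 11$ ($y = 2 + \left(-1 - 2\right)^{2} = 2 + \left(-3\right)^{2} = 2 + 9 = 11$)
$\left(K{\left(-5,-12 \right)} + y\right)^{2} = \left(\left(-3 + 5 \left(-5\right)\right) + 11\right)^{2} = \left(\left(-3 - 25\right) + 11\right)^{2} = \left(-28 + 11\right)^{2} = \left(-17\right)^{2} = 289$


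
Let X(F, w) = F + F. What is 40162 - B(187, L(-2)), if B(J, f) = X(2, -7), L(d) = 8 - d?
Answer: 40158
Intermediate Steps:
X(F, w) = 2*F
B(J, f) = 4 (B(J, f) = 2*2 = 4)
40162 - B(187, L(-2)) = 40162 - 1*4 = 40162 - 4 = 40158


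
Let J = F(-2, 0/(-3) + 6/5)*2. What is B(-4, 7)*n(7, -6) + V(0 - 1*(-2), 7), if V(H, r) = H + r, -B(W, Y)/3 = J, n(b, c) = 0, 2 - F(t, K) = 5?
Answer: 9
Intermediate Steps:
F(t, K) = -3 (F(t, K) = 2 - 1*5 = 2 - 5 = -3)
J = -6 (J = -3*2 = -6)
B(W, Y) = 18 (B(W, Y) = -3*(-6) = 18)
B(-4, 7)*n(7, -6) + V(0 - 1*(-2), 7) = 18*0 + ((0 - 1*(-2)) + 7) = 0 + ((0 + 2) + 7) = 0 + (2 + 7) = 0 + 9 = 9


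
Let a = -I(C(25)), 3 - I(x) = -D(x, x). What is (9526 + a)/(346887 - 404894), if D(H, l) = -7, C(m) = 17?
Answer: -9530/58007 ≈ -0.16429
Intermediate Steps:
I(x) = -4 (I(x) = 3 - (-1)*(-7) = 3 - 1*7 = 3 - 7 = -4)
a = 4 (a = -1*(-4) = 4)
(9526 + a)/(346887 - 404894) = (9526 + 4)/(346887 - 404894) = 9530/(-58007) = 9530*(-1/58007) = -9530/58007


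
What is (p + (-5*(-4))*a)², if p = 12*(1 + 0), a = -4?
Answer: 4624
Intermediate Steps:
p = 12 (p = 12*1 = 12)
(p + (-5*(-4))*a)² = (12 - 5*(-4)*(-4))² = (12 + 20*(-4))² = (12 - 80)² = (-68)² = 4624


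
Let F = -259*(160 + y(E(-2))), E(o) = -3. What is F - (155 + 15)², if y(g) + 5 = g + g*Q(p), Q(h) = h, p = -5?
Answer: -72153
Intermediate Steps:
y(g) = -5 - 4*g (y(g) = -5 + (g + g*(-5)) = -5 + (g - 5*g) = -5 - 4*g)
F = -43253 (F = -259*(160 + (-5 - 4*(-3))) = -259*(160 + (-5 + 12)) = -259*(160 + 7) = -259*167 = -43253)
F - (155 + 15)² = -43253 - (155 + 15)² = -43253 - 1*170² = -43253 - 1*28900 = -43253 - 28900 = -72153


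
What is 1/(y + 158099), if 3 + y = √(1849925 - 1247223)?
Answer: 79048/12496871257 - √602702/24993742514 ≈ 6.2944e-6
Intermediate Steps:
y = -3 + √602702 (y = -3 + √(1849925 - 1247223) = -3 + √602702 ≈ 773.34)
1/(y + 158099) = 1/((-3 + √602702) + 158099) = 1/(158096 + √602702)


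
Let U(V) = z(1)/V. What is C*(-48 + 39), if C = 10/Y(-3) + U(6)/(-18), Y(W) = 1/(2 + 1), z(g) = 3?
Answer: -1079/4 ≈ -269.75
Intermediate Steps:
Y(W) = 1/3
U(V) = 3/V
C = 1079/36 (C = 10/(1/3) + (3/6)/(-18) = 10*3 + (3*(1/6))*(-1/18) = 30 + (1/2)*(-1/18) = 30 - 1/36 = 1079/36 ≈ 29.972)
C*(-48 + 39) = 1079*(-48 + 39)/36 = (1079/36)*(-9) = -1079/4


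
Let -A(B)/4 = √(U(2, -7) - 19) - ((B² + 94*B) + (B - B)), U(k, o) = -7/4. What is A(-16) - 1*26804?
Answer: -31796 - 2*I*√83 ≈ -31796.0 - 18.221*I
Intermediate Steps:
U(k, o) = -7/4 (U(k, o) = -7*¼ = -7/4)
A(B) = 4*B² + 376*B - 2*I*√83 (A(B) = -4*(√(-7/4 - 19) - ((B² + 94*B) + (B - B))) = -4*(√(-83/4) - ((B² + 94*B) + 0)) = -4*(I*√83/2 - (B² + 94*B)) = -4*(I*√83/2 + (-B² - 94*B)) = -4*(-B² - 94*B + I*√83/2) = 4*B² + 376*B - 2*I*√83)
A(-16) - 1*26804 = (4*(-16)² + 376*(-16) - 2*I*√83) - 1*26804 = (4*256 - 6016 - 2*I*√83) - 26804 = (1024 - 6016 - 2*I*√83) - 26804 = (-4992 - 2*I*√83) - 26804 = -31796 - 2*I*√83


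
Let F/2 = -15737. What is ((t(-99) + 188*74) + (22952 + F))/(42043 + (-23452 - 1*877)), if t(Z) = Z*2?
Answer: 2596/8857 ≈ 0.29310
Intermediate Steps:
F = -31474 (F = 2*(-15737) = -31474)
t(Z) = 2*Z
((t(-99) + 188*74) + (22952 + F))/(42043 + (-23452 - 1*877)) = ((2*(-99) + 188*74) + (22952 - 31474))/(42043 + (-23452 - 1*877)) = ((-198 + 13912) - 8522)/(42043 + (-23452 - 877)) = (13714 - 8522)/(42043 - 24329) = 5192/17714 = 5192*(1/17714) = 2596/8857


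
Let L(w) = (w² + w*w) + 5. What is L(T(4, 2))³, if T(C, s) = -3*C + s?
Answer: 8615125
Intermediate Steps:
T(C, s) = s - 3*C
L(w) = 5 + 2*w² (L(w) = (w² + w²) + 5 = 2*w² + 5 = 5 + 2*w²)
L(T(4, 2))³ = (5 + 2*(2 - 3*4)²)³ = (5 + 2*(2 - 12)²)³ = (5 + 2*(-10)²)³ = (5 + 2*100)³ = (5 + 200)³ = 205³ = 8615125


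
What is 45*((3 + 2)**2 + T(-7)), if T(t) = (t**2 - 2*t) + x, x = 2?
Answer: 4050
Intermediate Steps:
T(t) = 2 + t**2 - 2*t (T(t) = (t**2 - 2*t) + 2 = 2 + t**2 - 2*t)
45*((3 + 2)**2 + T(-7)) = 45*((3 + 2)**2 + (2 + (-7)**2 - 2*(-7))) = 45*(5**2 + (2 + 49 + 14)) = 45*(25 + 65) = 45*90 = 4050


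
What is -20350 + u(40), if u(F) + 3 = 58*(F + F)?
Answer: -15713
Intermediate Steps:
u(F) = -3 + 116*F (u(F) = -3 + 58*(F + F) = -3 + 58*(2*F) = -3 + 116*F)
-20350 + u(40) = -20350 + (-3 + 116*40) = -20350 + (-3 + 4640) = -20350 + 4637 = -15713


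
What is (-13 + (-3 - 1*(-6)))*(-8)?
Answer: 80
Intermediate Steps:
(-13 + (-3 - 1*(-6)))*(-8) = (-13 + (-3 + 6))*(-8) = (-13 + 3)*(-8) = -10*(-8) = 80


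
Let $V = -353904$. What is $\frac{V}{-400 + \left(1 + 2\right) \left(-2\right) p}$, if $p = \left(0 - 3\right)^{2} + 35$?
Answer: $\frac{44238}{83} \approx 532.99$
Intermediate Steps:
$p = 44$ ($p = \left(-3\right)^{2} + 35 = 9 + 35 = 44$)
$\frac{V}{-400 + \left(1 + 2\right) \left(-2\right) p} = - \frac{353904}{-400 + \left(1 + 2\right) \left(-2\right) 44} = - \frac{353904}{-400 + 3 \left(-2\right) 44} = - \frac{353904}{-400 - 264} = - \frac{353904}{-664} = \left(-353904\right) \left(- \frac{1}{664}\right) = \frac{44238}{83}$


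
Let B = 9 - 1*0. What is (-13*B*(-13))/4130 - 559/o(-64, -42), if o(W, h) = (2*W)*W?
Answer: 5075681/16916480 ≈ 0.30004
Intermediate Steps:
B = 9 (B = 9 + 0 = 9)
o(W, h) = 2*W²
(-13*B*(-13))/4130 - 559/o(-64, -42) = (-13*9*(-13))/4130 - 559/(2*(-64)²) = -117*(-13)*(1/4130) - 559/(2*4096) = 1521*(1/4130) - 559/8192 = 1521/4130 - 559*1/8192 = 1521/4130 - 559/8192 = 5075681/16916480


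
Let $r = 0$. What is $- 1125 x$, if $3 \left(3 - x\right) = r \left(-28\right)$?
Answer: $-3375$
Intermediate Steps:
$x = 3$ ($x = 3 - \frac{0 \left(-28\right)}{3} = 3 - 0 = 3 + 0 = 3$)
$- 1125 x = \left(-1125\right) 3 = -3375$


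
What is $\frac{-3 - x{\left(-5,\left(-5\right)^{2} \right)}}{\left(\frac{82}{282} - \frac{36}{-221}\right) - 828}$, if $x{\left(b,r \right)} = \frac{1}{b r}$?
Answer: $\frac{11654214}{3223396375} \approx 0.0036155$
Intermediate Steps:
$x{\left(b,r \right)} = \frac{1}{b r}$
$\frac{-3 - x{\left(-5,\left(-5\right)^{2} \right)}}{\left(\frac{82}{282} - \frac{36}{-221}\right) - 828} = \frac{-3 - \frac{1}{\left(-5\right) \left(-5\right)^{2}}}{\left(\frac{82}{282} - \frac{36}{-221}\right) - 828} = \frac{-3 - - \frac{1}{5 \cdot 25}}{\left(82 \cdot \frac{1}{282} - - \frac{36}{221}\right) - 828} = \frac{-3 - \left(- \frac{1}{5}\right) \frac{1}{25}}{\left(\frac{41}{141} + \frac{36}{221}\right) - 828} = \frac{-3 - - \frac{1}{125}}{\frac{14137}{31161} - 828} = \frac{-3 + \frac{1}{125}}{- \frac{25787171}{31161}} = \left(- \frac{374}{125}\right) \left(- \frac{31161}{25787171}\right) = \frac{11654214}{3223396375}$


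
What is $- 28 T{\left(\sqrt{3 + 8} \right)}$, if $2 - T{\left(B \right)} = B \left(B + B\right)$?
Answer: $560$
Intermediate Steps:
$T{\left(B \right)} = 2 - 2 B^{2}$ ($T{\left(B \right)} = 2 - B \left(B + B\right) = 2 - B 2 B = 2 - 2 B^{2}$)
$- 28 T{\left(\sqrt{3 + 8} \right)} = - 28 \left(2 - 2 \left(\sqrt{3 + 8}\right)^{2}\right) = - 28 \left(2 - 2 \left(\sqrt{11}\right)^{2}\right) = - 28 \left(2 - 22\right) = - 28 \left(-20\right) = \left(-1\right) \left(-560\right) = 560$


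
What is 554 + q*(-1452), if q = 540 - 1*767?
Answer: 330158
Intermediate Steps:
q = -227 (q = 540 - 767 = -227)
554 + q*(-1452) = 554 - 227*(-1452) = 554 + 329604 = 330158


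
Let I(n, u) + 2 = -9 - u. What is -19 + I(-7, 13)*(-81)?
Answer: 1925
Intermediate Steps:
I(n, u) = -11 - u (I(n, u) = -2 + (-9 - u) = -11 - u)
-19 + I(-7, 13)*(-81) = -19 + (-11 - 1*13)*(-81) = -19 + (-11 - 13)*(-81) = -19 - 24*(-81) = -19 + 1944 = 1925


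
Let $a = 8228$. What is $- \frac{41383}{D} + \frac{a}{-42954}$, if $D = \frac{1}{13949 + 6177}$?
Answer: $- \frac{17887640443180}{21477} \approx -8.3287 \cdot 10^{8}$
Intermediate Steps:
$D = \frac{1}{20126} \approx 4.9687 \cdot 10^{-5}$
$- \frac{41383}{D} + \frac{a}{-42954} = - 41383 \frac{1}{\frac{1}{20126}} + \frac{8228}{-42954} = \left(-41383\right) 20126 + 8228 \left(- \frac{1}{42954}\right) = -832874258 - \frac{4114}{21477} = - \frac{17887640443180}{21477}$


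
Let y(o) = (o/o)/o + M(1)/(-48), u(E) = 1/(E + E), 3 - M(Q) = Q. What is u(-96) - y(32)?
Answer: 1/192 ≈ 0.0052083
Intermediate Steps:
M(Q) = 3 - Q
u(E) = 1/(2*E)
y(o) = -1/24 + 1/o (y(o) = (o/o)/o + (3 - 1*1)/(-48) = 1/o + (3 - 1)*(-1/48) = 1/o + 2*(-1/48) = 1/o - 1/24 = -1/24 + 1/o)
u(-96) - y(32) = (½)/(-96) - (24 - 1*32)/(24*32) = (½)*(-1/96) - (24 - 32)/(24*32) = -1/192 - (-8)/(24*32) = -1/192 - 1*(-1/96) = -1/192 + 1/96 = 1/192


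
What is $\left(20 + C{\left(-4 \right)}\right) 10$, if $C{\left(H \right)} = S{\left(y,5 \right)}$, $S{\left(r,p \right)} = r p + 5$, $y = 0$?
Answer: $250$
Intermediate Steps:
$S{\left(r,p \right)} = 5 + p r$ ($S{\left(r,p \right)} = p r + 5 = 5 + p r$)
$C{\left(H \right)} = 5$ ($C{\left(H \right)} = 5 + 5 \cdot 0 = 5 + 0 = 5$)
$\left(20 + C{\left(-4 \right)}\right) 10 = \left(20 + 5\right) 10 = 25 \cdot 10 = 250$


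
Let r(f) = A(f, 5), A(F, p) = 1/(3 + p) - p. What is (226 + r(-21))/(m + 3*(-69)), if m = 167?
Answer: -1769/320 ≈ -5.5281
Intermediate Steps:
r(f) = -39/8 (r(f) = (1 - 1*5**2 - 3*5)/(3 + 5) = (1 - 1*25 - 15)/8 = (1 - 25 - 15)/8 = (1/8)*(-39) = -39/8)
(226 + r(-21))/(m + 3*(-69)) = (226 - 39/8)/(167 + 3*(-69)) = 1769/(8*(167 - 207)) = (1769/8)/(-40) = (1769/8)*(-1/40) = -1769/320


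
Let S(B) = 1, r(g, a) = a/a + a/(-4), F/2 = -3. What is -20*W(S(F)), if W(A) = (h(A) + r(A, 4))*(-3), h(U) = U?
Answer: 60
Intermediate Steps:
F = -6 (F = 2*(-3) = -6)
r(g, a) = 1 - a/4 (r(g, a) = 1 + a*(-1/4) = 1 - a/4)
W(A) = -3*A (W(A) = (A + (1 - 1/4*4))*(-3) = (A + (1 - 1))*(-3) = (A + 0)*(-3) = A*(-3) = -3*A)
-20*W(S(F)) = -(-60) = -20*(-3) = 60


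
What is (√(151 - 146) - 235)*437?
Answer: -102695 + 437*√5 ≈ -1.0172e+5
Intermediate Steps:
(√(151 - 146) - 235)*437 = (√5 - 235)*437 = (-235 + √5)*437 = -102695 + 437*√5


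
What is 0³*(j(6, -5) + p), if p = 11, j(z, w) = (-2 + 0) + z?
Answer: 0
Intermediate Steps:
j(z, w) = -2 + z
0³*(j(6, -5) + p) = 0³*((-2 + 6) + 11) = 0*(4 + 11) = 0*15 = 0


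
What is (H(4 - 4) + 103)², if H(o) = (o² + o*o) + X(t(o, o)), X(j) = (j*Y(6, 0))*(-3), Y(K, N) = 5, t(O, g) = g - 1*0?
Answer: 10609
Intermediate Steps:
t(O, g) = g (t(O, g) = g + 0 = g)
X(j) = -15*j (X(j) = (j*5)*(-3) = (5*j)*(-3) = -15*j)
H(o) = -15*o + 2*o² (H(o) = (o² + o*o) - 15*o = (o² + o²) - 15*o = 2*o² - 15*o = -15*o + 2*o²)
(H(4 - 4) + 103)² = ((4 - 4)*(-15 + 2*(4 - 4)) + 103)² = (0*(-15 + 2*0) + 103)² = (0*(-15 + 0) + 103)² = (0*(-15) + 103)² = (0 + 103)² = 103² = 10609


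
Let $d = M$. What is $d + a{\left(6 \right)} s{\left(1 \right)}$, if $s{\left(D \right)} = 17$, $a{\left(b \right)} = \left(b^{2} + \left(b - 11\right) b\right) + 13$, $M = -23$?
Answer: $300$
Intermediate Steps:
$a{\left(b \right)} = 13 + b^{2} + b \left(-11 + b\right)$ ($a{\left(b \right)} = \left(b^{2} + \left(b - 11\right) b\right) + 13 = \left(b^{2} + \left(-11 + b\right) b\right) + 13 = \left(b^{2} + b \left(-11 + b\right)\right) + 13 = 13 + b^{2} + b \left(-11 + b\right)$)
$d = -23$
$d + a{\left(6 \right)} s{\left(1 \right)} = -23 + \left(13 - 66 + 2 \cdot 6^{2}\right) 17 = -23 + \left(13 - 66 + 2 \cdot 36\right) 17 = -23 + \left(13 - 66 + 72\right) 17 = -23 + 19 \cdot 17 = -23 + 323 = 300$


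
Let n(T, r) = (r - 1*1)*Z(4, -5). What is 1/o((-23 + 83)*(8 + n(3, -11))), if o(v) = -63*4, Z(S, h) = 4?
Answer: -1/252 ≈ -0.0039683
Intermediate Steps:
n(T, r) = -4 + 4*r (n(T, r) = (r - 1*1)*4 = (r - 1)*4 = (-1 + r)*4 = -4 + 4*r)
o(v) = -252
1/o((-23 + 83)*(8 + n(3, -11))) = 1/(-252) = -1/252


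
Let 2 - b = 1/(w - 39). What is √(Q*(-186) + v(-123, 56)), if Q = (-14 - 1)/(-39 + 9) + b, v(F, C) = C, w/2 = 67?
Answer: I*√3673555/95 ≈ 20.175*I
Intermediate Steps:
w = 134 (w = 2*67 = 134)
b = 189/95 (b = 2 - 1/(134 - 39) = 2 - 1/95 = 189/95 ≈ 1.9895)
Q = 473/190 (Q = (-14 - 1)/(-39 + 9) + 189/95 = -15/(-30) + 189/95 = -15*(-1/30) + 189/95 = ½ + 189/95 = 473/190 ≈ 2.4895)
√(Q*(-186) + v(-123, 56)) = √((473/190)*(-186) + 56) = √(-43989/95 + 56) = √(-38669/95) = I*√3673555/95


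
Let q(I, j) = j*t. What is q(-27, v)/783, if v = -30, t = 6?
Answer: -20/87 ≈ -0.22989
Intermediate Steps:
q(I, j) = 6*j (q(I, j) = j*6 = 6*j)
q(-27, v)/783 = (6*(-30))/783 = -180*1/783 = -20/87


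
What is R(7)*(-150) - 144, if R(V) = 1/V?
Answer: -1158/7 ≈ -165.43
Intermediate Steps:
R(7)*(-150) - 144 = -150/7 - 144 = -1158/7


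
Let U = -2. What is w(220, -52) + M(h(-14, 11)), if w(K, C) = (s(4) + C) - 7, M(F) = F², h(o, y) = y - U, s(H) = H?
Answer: 114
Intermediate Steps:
h(o, y) = 2 + y (h(o, y) = y - 1*(-2) = y + 2 = 2 + y)
w(K, C) = -3 + C (w(K, C) = (4 + C) - 7 = -3 + C)
w(220, -52) + M(h(-14, 11)) = (-3 - 52) + (2 + 11)² = -55 + 13² = -55 + 169 = 114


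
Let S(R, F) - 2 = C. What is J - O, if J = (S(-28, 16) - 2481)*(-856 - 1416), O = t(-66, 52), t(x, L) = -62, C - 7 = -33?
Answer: 5691422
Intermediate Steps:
C = -26 (C = 7 - 33 = -26)
S(R, F) = -24 (S(R, F) = 2 - 26 = -24)
O = -62
J = 5691360 (J = (-24 - 2481)*(-856 - 1416) = -2505*(-2272) = 5691360)
J - O = 5691360 - 1*(-62) = 5691360 + 62 = 5691422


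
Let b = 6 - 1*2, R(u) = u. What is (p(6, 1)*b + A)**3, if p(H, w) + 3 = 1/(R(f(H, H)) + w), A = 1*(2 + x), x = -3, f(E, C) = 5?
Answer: -50653/27 ≈ -1876.0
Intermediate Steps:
b = 4 (b = 6 - 2 = 4)
A = -1 (A = 1*(2 - 3) = 1*(-1) = -1)
p(H, w) = -3 + 1/(5 + w)
(p(6, 1)*b + A)**3 = (((-14 - 3*1)/(5 + 1))*4 - 1)**3 = (((-14 - 3)/6)*4 - 1)**3 = (((1/6)*(-17))*4 - 1)**3 = (-17/6*4 - 1)**3 = (-34/3 - 1)**3 = (-37/3)**3 = -50653/27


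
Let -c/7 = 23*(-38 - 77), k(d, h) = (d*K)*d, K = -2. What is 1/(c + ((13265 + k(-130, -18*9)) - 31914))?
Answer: -1/33934 ≈ -2.9469e-5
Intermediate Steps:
k(d, h) = -2*d**2 (k(d, h) = (d*(-2))*d = (-2*d)*d = -2*d**2)
c = 18515 (c = -161*(-38 - 77) = -161*(-115) = -7*(-2645) = 18515)
1/(c + ((13265 + k(-130, -18*9)) - 31914)) = 1/(18515 + ((13265 - 2*(-130)**2) - 31914)) = 1/(18515 + ((13265 - 2*16900) - 31914)) = 1/(18515 + ((13265 - 33800) - 31914)) = 1/(18515 + (-20535 - 31914)) = 1/(18515 - 52449) = 1/(-33934) = -1/33934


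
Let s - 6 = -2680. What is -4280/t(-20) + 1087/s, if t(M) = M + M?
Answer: 285031/2674 ≈ 106.59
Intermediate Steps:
s = -2674 (s = 6 - 2680 = -2674)
t(M) = 2*M
-4280/t(-20) + 1087/s = -4280/(2*(-20)) + 1087/(-2674) = -4280/(-40) + 1087*(-1/2674) = -4280*(-1/40) - 1087/2674 = 107 - 1087/2674 = 285031/2674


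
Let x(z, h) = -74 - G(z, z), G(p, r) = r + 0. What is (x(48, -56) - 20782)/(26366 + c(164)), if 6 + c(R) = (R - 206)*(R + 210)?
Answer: -5226/2663 ≈ -1.9624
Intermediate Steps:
c(R) = -6 + (-206 + R)*(210 + R) (c(R) = -6 + (R - 206)*(R + 210) = -6 + (-206 + R)*(210 + R))
G(p, r) = r
x(z, h) = -74 - z
(x(48, -56) - 20782)/(26366 + c(164)) = ((-74 - 1*48) - 20782)/(26366 + (-43266 + 164**2 + 4*164)) = ((-74 - 48) - 20782)/(26366 + (-43266 + 26896 + 656)) = (-122 - 20782)/(26366 - 15714) = -20904/10652 = -20904*1/10652 = -5226/2663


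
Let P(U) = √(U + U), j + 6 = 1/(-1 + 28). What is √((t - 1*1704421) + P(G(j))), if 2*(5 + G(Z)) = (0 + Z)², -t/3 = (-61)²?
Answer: √(-138962304 + 3*√18631)/9 ≈ 1309.8*I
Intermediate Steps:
t = -11163 (t = -3*(-61)² = -3*3721 = -11163)
j = -161/27 (j = -6 + 1/(-1 + 28) = -6 + 1/27 = -161/27 ≈ -5.9630)
G(Z) = -5 + Z²/2 (G(Z) = -5 + (0 + Z)²/2 = -5 + Z²/2)
P(U) = √2*√U (P(U) = √(2*U) = √2*√U)
√((t - 1*1704421) + P(G(j))) = √((-11163 - 1*1704421) + √2*√(-5 + (-161/27)²/2)) = √((-11163 - 1704421) + √2*√(-5 + (½)*(25921/729))) = √(-1715584 + √2*√(-5 + 25921/1458)) = √(-1715584 + √2*√(18631/1458)) = √(-1715584 + √2*(√37262/54)) = √(-1715584 + √18631/27)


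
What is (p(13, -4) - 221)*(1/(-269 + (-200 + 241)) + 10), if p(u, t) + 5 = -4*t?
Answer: -79765/38 ≈ -2099.1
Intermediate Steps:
p(u, t) = -5 - 4*t
(p(13, -4) - 221)*(1/(-269 + (-200 + 241)) + 10) = ((-5 - 4*(-4)) - 221)*(1/(-269 + (-200 + 241)) + 10) = ((-5 + 16) - 221)*(1/(-269 + 41) + 10) = (11 - 221)*(1/(-228) + 10) = -210*(-1/228 + 10) = -210*2279/228 = -79765/38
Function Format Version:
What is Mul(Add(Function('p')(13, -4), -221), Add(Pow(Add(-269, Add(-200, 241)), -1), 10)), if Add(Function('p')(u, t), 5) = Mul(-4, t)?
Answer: Rational(-79765, 38) ≈ -2099.1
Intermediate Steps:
Function('p')(u, t) = Add(-5, Mul(-4, t))
Mul(Add(Function('p')(13, -4), -221), Add(Pow(Add(-269, Add(-200, 241)), -1), 10)) = Mul(Add(Add(-5, Mul(-4, -4)), -221), Add(Pow(Add(-269, Add(-200, 241)), -1), 10)) = Mul(Add(Add(-5, 16), -221), Add(Pow(Add(-269, 41), -1), 10)) = Mul(Add(11, -221), Add(Pow(-228, -1), 10)) = Mul(-210, Add(Rational(-1, 228), 10)) = Mul(-210, Rational(2279, 228)) = Rational(-79765, 38)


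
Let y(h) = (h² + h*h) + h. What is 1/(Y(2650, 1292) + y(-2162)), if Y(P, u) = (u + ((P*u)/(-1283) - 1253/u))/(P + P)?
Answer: 8785470800/82111871876789313 ≈ 1.0699e-7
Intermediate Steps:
Y(P, u) = (u - 1253/u - P*u/1283)/(2*P) (Y(P, u) = (u + ((P*u)*(-1/1283) - 1253/u))/((2*P)) = (u + (-P*u/1283 - 1253/u))*(1/(2*P)) = (u + (-1253/u - P*u/1283))*(1/(2*P)) = (u - 1253/u - P*u/1283)*(1/(2*P)) = (u - 1253/u - P*u/1283)/(2*P))
y(h) = h + 2*h² (y(h) = (h² + h²) + h = 2*h² + h = h + 2*h²)
1/(Y(2650, 1292) + y(-2162)) = 1/((-1/2566*1292 + (½)*1292/2650 - 1253/2/(2650*1292)) - 2162*(1 + 2*(-2162))) = 1/((-646/1283 + (½)*1292*(1/2650) - 1253/2*1/2650*1/1292) - 2162*(1 - 4324)) = 1/((-646/1283 + 323/1325 - 1253/6847600) - 2162*(-4323)) = 1/(-2283491487/8785470800 + 9346326) = 1/(82111871876789313/8785470800) = 8785470800/82111871876789313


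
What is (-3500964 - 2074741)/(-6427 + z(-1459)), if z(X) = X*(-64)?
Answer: -5575705/86949 ≈ -64.126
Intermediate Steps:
z(X) = -64*X
(-3500964 - 2074741)/(-6427 + z(-1459)) = (-3500964 - 2074741)/(-6427 - 64*(-1459)) = -5575705/(-6427 + 93376) = -5575705/86949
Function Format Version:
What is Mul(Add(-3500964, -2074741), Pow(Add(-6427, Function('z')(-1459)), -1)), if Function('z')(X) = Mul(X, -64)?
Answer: Rational(-5575705, 86949) ≈ -64.126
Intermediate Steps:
Function('z')(X) = Mul(-64, X)
Mul(Add(-3500964, -2074741), Pow(Add(-6427, Function('z')(-1459)), -1)) = Mul(Add(-3500964, -2074741), Pow(Add(-6427, Mul(-64, -1459)), -1)) = Mul(-5575705, Pow(Add(-6427, 93376), -1)) = Mul(-5575705, Pow(86949, -1)) = Mul(-5575705, Rational(1, 86949)) = Rational(-5575705, 86949)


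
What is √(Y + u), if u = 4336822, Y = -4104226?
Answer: 6*√6461 ≈ 482.28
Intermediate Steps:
√(Y + u) = √(-4104226 + 4336822) = √232596 = 6*√6461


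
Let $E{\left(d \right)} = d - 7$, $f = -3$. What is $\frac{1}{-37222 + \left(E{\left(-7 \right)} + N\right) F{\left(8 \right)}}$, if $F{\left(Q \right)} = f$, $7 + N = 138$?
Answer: $- \frac{1}{37573} \approx -2.6615 \cdot 10^{-5}$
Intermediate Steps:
$N = 131$ ($N = -7 + 138 = 131$)
$F{\left(Q \right)} = -3$
$E{\left(d \right)} = -7 + d$ ($E{\left(d \right)} = d - 7 = -7 + d$)
$\frac{1}{-37222 + \left(E{\left(-7 \right)} + N\right) F{\left(8 \right)}} = \frac{1}{-37222 + \left(\left(-7 - 7\right) + 131\right) \left(-3\right)} = \frac{1}{-37222 + \left(-14 + 131\right) \left(-3\right)} = \frac{1}{-37222 + 117 \left(-3\right)} = \frac{1}{-37222 - 351} = \frac{1}{-37573} = - \frac{1}{37573}$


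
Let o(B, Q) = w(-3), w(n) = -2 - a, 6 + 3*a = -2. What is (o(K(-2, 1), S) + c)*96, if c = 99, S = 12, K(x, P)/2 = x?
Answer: 9568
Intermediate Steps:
a = -8/3 (a = -2 + (⅓)*(-2) = -2 - ⅔ = -8/3 ≈ -2.6667)
K(x, P) = 2*x
w(n) = ⅔ (w(n) = -2 - 1*(-8/3) = -2 + 8/3 = ⅔)
o(B, Q) = ⅔
(o(K(-2, 1), S) + c)*96 = (⅔ + 99)*96 = (299/3)*96 = 9568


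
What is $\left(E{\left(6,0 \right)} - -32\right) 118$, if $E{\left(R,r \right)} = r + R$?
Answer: $4484$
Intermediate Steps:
$E{\left(R,r \right)} = R + r$
$\left(E{\left(6,0 \right)} - -32\right) 118 = \left(\left(6 + 0\right) - -32\right) 118 = \left(6 + 32\right) 118 = 38 \cdot 118 = 4484$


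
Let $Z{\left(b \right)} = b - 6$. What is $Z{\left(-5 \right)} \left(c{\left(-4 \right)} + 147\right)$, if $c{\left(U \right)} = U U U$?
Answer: $-913$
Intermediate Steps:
$c{\left(U \right)} = U^{3}$ ($c{\left(U \right)} = U^{2} U = U^{3}$)
$Z{\left(b \right)} = -6 + b$
$Z{\left(-5 \right)} \left(c{\left(-4 \right)} + 147\right) = \left(-6 - 5\right) \left(\left(-4\right)^{3} + 147\right) = - 11 \left(-64 + 147\right) = \left(-11\right) 83 = -913$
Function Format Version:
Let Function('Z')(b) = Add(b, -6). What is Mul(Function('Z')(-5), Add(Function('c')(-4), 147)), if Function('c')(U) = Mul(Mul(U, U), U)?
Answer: -913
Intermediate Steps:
Function('c')(U) = Pow(U, 3) (Function('c')(U) = Mul(Pow(U, 2), U) = Pow(U, 3))
Function('Z')(b) = Add(-6, b)
Mul(Function('Z')(-5), Add(Function('c')(-4), 147)) = Mul(Add(-6, -5), Add(Pow(-4, 3), 147)) = Mul(-11, Add(-64, 147)) = Mul(-11, 83) = -913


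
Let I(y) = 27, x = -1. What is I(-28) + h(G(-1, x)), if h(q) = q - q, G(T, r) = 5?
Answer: 27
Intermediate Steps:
h(q) = 0
I(-28) + h(G(-1, x)) = 27 + 0 = 27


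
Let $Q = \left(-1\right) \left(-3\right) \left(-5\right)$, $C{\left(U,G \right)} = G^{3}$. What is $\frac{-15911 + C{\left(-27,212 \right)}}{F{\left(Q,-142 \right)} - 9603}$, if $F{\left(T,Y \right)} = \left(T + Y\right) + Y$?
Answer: $- \frac{9512217}{9902} \approx -960.64$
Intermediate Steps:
$Q = -15$ ($Q = 3 \left(-5\right) = -15$)
$F{\left(T,Y \right)} = T + 2 Y$
$\frac{-15911 + C{\left(-27,212 \right)}}{F{\left(Q,-142 \right)} - 9603} = \frac{-15911 + 212^{3}}{\left(-15 + 2 \left(-142\right)\right) - 9603} = \frac{-15911 + 9528128}{\left(-15 - 284\right) - 9603} = \frac{9512217}{-299 - 9603} = \frac{9512217}{-9902} = 9512217 \left(- \frac{1}{9902}\right) = - \frac{9512217}{9902}$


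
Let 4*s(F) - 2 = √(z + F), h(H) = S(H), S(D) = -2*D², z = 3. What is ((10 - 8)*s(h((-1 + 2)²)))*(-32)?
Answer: -48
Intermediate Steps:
h(H) = -2*H²
s(F) = ½ + √(3 + F)/4
((10 - 8)*s(h((-1 + 2)²)))*(-32) = ((10 - 8)*(½ + √(3 - 2*(-1 + 2)⁴)/4))*(-32) = (2*(½ + √(3 - 2*(1²)²)/4))*(-32) = (2*(½ + √(3 - 2*1²)/4))*(-32) = (2*(½ + √(3 - 2*1)/4))*(-32) = (2*(½ + √(3 - 2)/4))*(-32) = (2*(½ + √1/4))*(-32) = (2*(½ + (¼)*1))*(-32) = (2*(½ + ¼))*(-32) = (2*(¾))*(-32) = (3/2)*(-32) = -48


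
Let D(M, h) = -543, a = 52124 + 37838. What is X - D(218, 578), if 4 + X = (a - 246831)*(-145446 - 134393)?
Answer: 43898064630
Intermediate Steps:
a = 89962
X = 43898064087 (X = -4 + (89962 - 246831)*(-145446 - 134393) = -4 - 156869*(-279839) = -4 + 43898064091 = 43898064087)
X - D(218, 578) = 43898064087 - 1*(-543) = 43898064087 + 543 = 43898064630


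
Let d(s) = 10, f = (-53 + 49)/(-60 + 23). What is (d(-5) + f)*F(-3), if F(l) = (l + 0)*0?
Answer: 0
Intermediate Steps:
F(l) = 0 (F(l) = l*0 = 0)
f = 4/37 (f = -4/(-37) = -4*(-1/37) = 4/37 ≈ 0.10811)
(d(-5) + f)*F(-3) = (10 + 4/37)*0 = (374/37)*0 = 0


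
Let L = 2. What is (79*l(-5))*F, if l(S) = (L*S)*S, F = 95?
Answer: 375250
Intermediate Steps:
l(S) = 2*S² (l(S) = (2*S)*S = 2*S²)
(79*l(-5))*F = (79*(2*(-5)²))*95 = (79*(2*25))*95 = (79*50)*95 = 3950*95 = 375250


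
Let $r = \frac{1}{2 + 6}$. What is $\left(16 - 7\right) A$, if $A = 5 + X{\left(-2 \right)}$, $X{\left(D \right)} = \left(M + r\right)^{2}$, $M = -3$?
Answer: $\frac{7641}{64} \approx 119.39$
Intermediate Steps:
$r = \frac{1}{8} \approx 0.125$
$X{\left(D \right)} = \frac{529}{64}$ ($X{\left(D \right)} = \left(-3 + \frac{1}{8}\right)^{2} = \left(- \frac{23}{8}\right)^{2} = \frac{529}{64}$)
$A = \frac{849}{64}$ ($A = 5 + \frac{529}{64} = \frac{849}{64} \approx 13.266$)
$\left(16 - 7\right) A = \left(16 - 7\right) \frac{849}{64} = 9 \cdot \frac{849}{64} = \frac{7641}{64}$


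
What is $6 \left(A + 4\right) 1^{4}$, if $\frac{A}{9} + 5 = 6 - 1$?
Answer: $24$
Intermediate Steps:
$A = 0$ ($A = -45 + 9 \left(6 - 1\right) = -45 + 9 \cdot 5 = -45 + 45 = 0$)
$6 \left(A + 4\right) 1^{4} = 6 \left(0 + 4\right) 1^{4} = 6 \cdot 4 \cdot 1 = 24 \cdot 1 = 24$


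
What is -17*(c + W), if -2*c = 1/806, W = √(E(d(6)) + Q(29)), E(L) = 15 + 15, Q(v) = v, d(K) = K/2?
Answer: 17/1612 - 17*√59 ≈ -130.57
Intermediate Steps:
d(K) = K/2 (d(K) = K*(½) = K/2)
E(L) = 30
W = √59 (W = √(30 + 29) = √59 ≈ 7.6811)
c = -1/1612 (c = -½/806 = -½*1/806 = -1/1612 ≈ -0.00062035)
-17*(c + W) = -17*(-1/1612 + √59) = 17/1612 - 17*√59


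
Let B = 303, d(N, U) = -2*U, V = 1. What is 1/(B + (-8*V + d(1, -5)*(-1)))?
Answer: 1/285 ≈ 0.0035088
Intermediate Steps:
1/(B + (-8*V + d(1, -5)*(-1))) = 1/(303 + (-8*1 - 2*(-5)*(-1))) = 1/(303 + (-8 + 10*(-1))) = 1/(303 + (-8 - 10)) = 1/(303 - 18) = 1/285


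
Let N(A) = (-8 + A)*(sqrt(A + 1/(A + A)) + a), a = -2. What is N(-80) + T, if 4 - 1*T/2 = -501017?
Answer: 1002218 - 11*I*sqrt(128010)/5 ≈ 1.0022e+6 - 787.13*I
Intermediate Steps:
T = 1002042 (T = 8 - 2*(-501017) = 8 + 1002034 = 1002042)
N(A) = (-8 + A)*(-2 + sqrt(A + 1/(2*A))) (N(A) = (-8 + A)*(sqrt(A + 1/(A + A)) - 2) = (-8 + A)*(sqrt(A + 1/(2*A)) - 2) = (-8 + A)*(-2 + sqrt(A + 1/(2*A))))
N(-80) + T = (16 - 4*sqrt(2/(-80) + 4*(-80)) - 2*(-80) + (1/2)*(-80)*sqrt(2/(-80) + 4*(-80))) + 1002042 = (16 - 4*sqrt(2*(-1/80) - 320) + 160 + (1/2)*(-80)*sqrt(2*(-1/80) - 320)) + 1002042 = (16 - 4*sqrt(-1/40 - 320) + 160 + (1/2)*(-80)*sqrt(-1/40 - 320)) + 1002042 = (16 - I*sqrt(128010)/5 + 160 + (1/2)*(-80)*sqrt(-12801/40)) + 1002042 = (16 - I*sqrt(128010)/5 + 160 + (1/2)*(-80)*(I*sqrt(128010)/20)) + 1002042 = (16 - I*sqrt(128010)/5 + 160 - 2*I*sqrt(128010)) + 1002042 = (176 - 11*I*sqrt(128010)/5) + 1002042 = 1002218 - 11*I*sqrt(128010)/5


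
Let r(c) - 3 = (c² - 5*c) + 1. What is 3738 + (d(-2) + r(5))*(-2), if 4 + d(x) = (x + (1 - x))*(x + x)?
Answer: 3746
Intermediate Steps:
r(c) = 4 + c² - 5*c (r(c) = 3 + ((c² - 5*c) + 1) = 3 + (1 + c² - 5*c) = 4 + c² - 5*c)
d(x) = -4 + 2*x (d(x) = -4 + (x + (1 - x))*(x + x) = -4 + 1*(2*x) = -4 + 2*x)
3738 + (d(-2) + r(5))*(-2) = 3738 + ((-4 + 2*(-2)) + (4 + 5² - 5*5))*(-2) = 3738 + ((-4 - 4) + (4 + 25 - 25))*(-2) = 3738 + (-8 + 4)*(-2) = 3738 - 4*(-2) = 3738 + 8 = 3746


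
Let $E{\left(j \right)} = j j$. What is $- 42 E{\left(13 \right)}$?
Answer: $-7098$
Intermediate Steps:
$E{\left(j \right)} = j^{2}$
$- 42 E{\left(13 \right)} = - 42 \cdot 13^{2} = \left(-42\right) 169 = -7098$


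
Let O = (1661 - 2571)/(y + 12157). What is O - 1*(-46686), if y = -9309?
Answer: 66480409/1424 ≈ 46686.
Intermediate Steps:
O = -455/1424 (O = (1661 - 2571)/(-9309 + 12157) = -910/2848 = -910*1/2848 = -455/1424 ≈ -0.31952)
O - 1*(-46686) = -455/1424 - 1*(-46686) = -455/1424 + 46686 = 66480409/1424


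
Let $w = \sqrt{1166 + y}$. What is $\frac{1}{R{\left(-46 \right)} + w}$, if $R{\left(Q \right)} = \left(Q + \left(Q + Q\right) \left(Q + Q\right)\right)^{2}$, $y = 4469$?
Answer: $\frac{3080988}{218327202291067} - \frac{7 \sqrt{115}}{5021525652694541} \approx 1.4112 \cdot 10^{-8}$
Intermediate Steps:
$R{\left(Q \right)} = \left(Q + 4 Q^{2}\right)^{2}$ ($R{\left(Q \right)} = \left(Q + 2 Q 2 Q\right)^{2} = \left(Q + 4 Q^{2}\right)^{2}$)
$w = 7 \sqrt{115}$ ($w = \sqrt{1166 + 4469} = \sqrt{5635} = 7 \sqrt{115} \approx 75.067$)
$\frac{1}{R{\left(-46 \right)} + w} = \frac{1}{\left(-46\right)^{2} \left(1 + 4 \left(-46\right)\right)^{2} + 7 \sqrt{115}} = \frac{1}{2116 \left(1 - 184\right)^{2} + 7 \sqrt{115}} = \frac{1}{2116 \left(-183\right)^{2} + 7 \sqrt{115}} = \frac{1}{2116 \cdot 33489 + 7 \sqrt{115}} = \frac{1}{70862724 + 7 \sqrt{115}}$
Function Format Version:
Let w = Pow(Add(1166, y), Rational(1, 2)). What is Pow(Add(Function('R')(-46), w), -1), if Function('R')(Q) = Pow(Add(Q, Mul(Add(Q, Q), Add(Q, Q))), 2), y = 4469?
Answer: Add(Rational(3080988, 218327202291067), Mul(Rational(-7, 5021525652694541), Pow(115, Rational(1, 2)))) ≈ 1.4112e-8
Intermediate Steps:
Function('R')(Q) = Pow(Add(Q, Mul(4, Pow(Q, 2))), 2) (Function('R')(Q) = Pow(Add(Q, Mul(Mul(2, Q), Mul(2, Q))), 2) = Pow(Add(Q, Mul(4, Pow(Q, 2))), 2))
w = Mul(7, Pow(115, Rational(1, 2))) (w = Pow(Add(1166, 4469), Rational(1, 2)) = Pow(5635, Rational(1, 2)) = Mul(7, Pow(115, Rational(1, 2))) ≈ 75.067)
Pow(Add(Function('R')(-46), w), -1) = Pow(Add(Mul(Pow(-46, 2), Pow(Add(1, Mul(4, -46)), 2)), Mul(7, Pow(115, Rational(1, 2)))), -1) = Pow(Add(Mul(2116, Pow(Add(1, -184), 2)), Mul(7, Pow(115, Rational(1, 2)))), -1) = Pow(Add(Mul(2116, Pow(-183, 2)), Mul(7, Pow(115, Rational(1, 2)))), -1) = Pow(Add(Mul(2116, 33489), Mul(7, Pow(115, Rational(1, 2)))), -1) = Pow(Add(70862724, Mul(7, Pow(115, Rational(1, 2)))), -1)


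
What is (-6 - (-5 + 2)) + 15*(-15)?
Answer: -228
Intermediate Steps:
(-6 - (-5 + 2)) + 15*(-15) = (-6 - 1*(-3)) - 225 = (-6 + 3) - 225 = -3 - 225 = -228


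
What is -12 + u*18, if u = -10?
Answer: -192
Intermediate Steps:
-12 + u*18 = -12 - 10*18 = -12 - 180 = -192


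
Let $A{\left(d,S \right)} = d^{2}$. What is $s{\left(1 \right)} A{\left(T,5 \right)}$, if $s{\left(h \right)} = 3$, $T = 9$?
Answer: $243$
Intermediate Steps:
$s{\left(1 \right)} A{\left(T,5 \right)} = 3 \cdot 9^{2} = 3 \cdot 81 = 243$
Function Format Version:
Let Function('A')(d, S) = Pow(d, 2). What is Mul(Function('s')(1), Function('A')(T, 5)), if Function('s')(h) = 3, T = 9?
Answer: 243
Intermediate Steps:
Mul(Function('s')(1), Function('A')(T, 5)) = Mul(3, Pow(9, 2)) = Mul(3, 81) = 243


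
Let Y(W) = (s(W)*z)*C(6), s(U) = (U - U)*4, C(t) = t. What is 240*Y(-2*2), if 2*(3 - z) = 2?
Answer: 0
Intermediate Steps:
z = 2 (z = 3 - ½*2 = 3 - 1 = 2)
s(U) = 0 (s(U) = 0*4 = 0)
Y(W) = 0 (Y(W) = (0*2)*6 = 0*6 = 0)
240*Y(-2*2) = 240*0 = 0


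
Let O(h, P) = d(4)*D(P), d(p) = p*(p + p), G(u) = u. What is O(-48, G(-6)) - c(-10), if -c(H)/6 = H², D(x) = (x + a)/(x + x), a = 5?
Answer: 1808/3 ≈ 602.67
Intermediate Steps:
d(p) = 2*p² (d(p) = p*(2*p) = 2*p²)
D(x) = (5 + x)/(2*x) (D(x) = (x + 5)/(x + x) = (5 + x)/((2*x)) = (5 + x)*(1/(2*x)) = (5 + x)/(2*x))
O(h, P) = 16*(5 + P)/P (O(h, P) = (2*4²)*((5 + P)/(2*P)) = (2*16)*((5 + P)/(2*P)) = 32*((5 + P)/(2*P)) = 16*(5 + P)/P)
c(H) = -6*H²
O(-48, G(-6)) - c(-10) = (16 + 80/(-6)) - (-6)*(-10)² = (16 + 80*(-⅙)) - (-6)*100 = (16 - 40/3) - 1*(-600) = 8/3 + 600 = 1808/3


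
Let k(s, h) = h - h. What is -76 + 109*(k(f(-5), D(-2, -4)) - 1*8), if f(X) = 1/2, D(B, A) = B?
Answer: -948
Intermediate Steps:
f(X) = 1/2
k(s, h) = 0
-76 + 109*(k(f(-5), D(-2, -4)) - 1*8) = -76 + 109*(0 - 1*8) = -76 + 109*(0 - 8) = -76 + 109*(-8) = -76 - 872 = -948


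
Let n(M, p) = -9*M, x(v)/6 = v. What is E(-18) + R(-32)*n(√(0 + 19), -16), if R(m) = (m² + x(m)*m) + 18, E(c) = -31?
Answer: -31 - 64674*√19 ≈ -2.8194e+5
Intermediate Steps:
x(v) = 6*v
R(m) = 18 + 7*m² (R(m) = (m² + (6*m)*m) + 18 = (m² + 6*m²) + 18 = 7*m² + 18 = 18 + 7*m²)
E(-18) + R(-32)*n(√(0 + 19), -16) = -31 + (18 + 7*(-32)²)*(-9*√(0 + 19)) = -31 + (18 + 7*1024)*(-9*√19) = -31 + (18 + 7168)*(-9*√19) = -31 + 7186*(-9*√19) = -31 - 64674*√19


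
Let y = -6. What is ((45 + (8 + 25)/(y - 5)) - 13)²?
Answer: 841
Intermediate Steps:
((45 + (8 + 25)/(y - 5)) - 13)² = ((45 + (8 + 25)/(-6 - 5)) - 13)² = ((45 + 33/(-11)) - 13)² = ((45 + 33*(-1/11)) - 13)² = ((45 - 3) - 13)² = (42 - 13)² = 29² = 841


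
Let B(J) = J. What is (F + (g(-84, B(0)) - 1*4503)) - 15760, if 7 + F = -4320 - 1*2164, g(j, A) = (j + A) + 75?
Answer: -26763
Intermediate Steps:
g(j, A) = 75 + A + j (g(j, A) = (A + j) + 75 = 75 + A + j)
F = -6491 (F = -7 + (-4320 - 1*2164) = -7 + (-4320 - 2164) = -7 - 6484 = -6491)
(F + (g(-84, B(0)) - 1*4503)) - 15760 = (-6491 + ((75 + 0 - 84) - 1*4503)) - 15760 = (-6491 + (-9 - 4503)) - 15760 = (-6491 - 4512) - 15760 = -11003 - 15760 = -26763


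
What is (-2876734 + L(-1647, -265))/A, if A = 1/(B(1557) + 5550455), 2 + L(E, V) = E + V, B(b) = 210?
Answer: -15978410700920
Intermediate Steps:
L(E, V) = -2 + E + V (L(E, V) = -2 + (E + V) = -2 + E + V)
A = 1/5550665 (A = 1/(210 + 5550455) = 1/5550665 ≈ 1.8016e-7)
(-2876734 + L(-1647, -265))/A = (-2876734 + (-2 - 1647 - 265))/(1/5550665) = (-2876734 - 1914)*5550665 = -2878648*5550665 = -15978410700920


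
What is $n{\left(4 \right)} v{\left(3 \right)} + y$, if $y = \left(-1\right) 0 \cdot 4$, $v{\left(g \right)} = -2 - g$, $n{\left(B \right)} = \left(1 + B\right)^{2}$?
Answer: $-125$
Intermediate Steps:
$y = 0$ ($y = 0 \cdot 4 = 0$)
$n{\left(4 \right)} v{\left(3 \right)} + y = \left(1 + 4\right)^{2} \left(-2 - 3\right) + 0 = 5^{2} \left(-2 - 3\right) + 0 = 25 \left(-5\right) + 0 = -125 + 0 = -125$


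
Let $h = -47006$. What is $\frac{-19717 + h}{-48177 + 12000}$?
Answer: $\frac{22241}{12059} \approx 1.8443$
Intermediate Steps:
$\frac{-19717 + h}{-48177 + 12000} = \frac{-19717 - 47006}{-48177 + 12000} = - \frac{66723}{-36177} = \left(-66723\right) \left(- \frac{1}{36177}\right) = \frac{22241}{12059}$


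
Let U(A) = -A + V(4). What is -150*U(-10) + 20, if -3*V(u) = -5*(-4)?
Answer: -480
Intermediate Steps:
V(u) = -20/3 (V(u) = -(-5)*(-4)/3 = -⅓*20 = -20/3)
U(A) = -20/3 - A (U(A) = -A - 20/3 = -20/3 - A)
-150*U(-10) + 20 = -150*(-20/3 - 1*(-10)) + 20 = -150*(-20/3 + 10) + 20 = -150*10/3 + 20 = -500 + 20 = -480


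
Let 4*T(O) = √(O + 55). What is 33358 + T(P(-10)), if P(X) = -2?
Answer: 33358 + √53/4 ≈ 33360.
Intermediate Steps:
T(O) = √(55 + O)/4 (T(O) = √(O + 55)/4 = √(55 + O)/4)
33358 + T(P(-10)) = 33358 + √(55 - 2)/4 = 33358 + √53/4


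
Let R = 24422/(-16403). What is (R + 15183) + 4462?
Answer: 322212513/16403 ≈ 19644.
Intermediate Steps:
R = -24422/16403 (R = 24422*(-1/16403) = -24422/16403 ≈ -1.4889)
(R + 15183) + 4462 = (-24422/16403 + 15183) + 4462 = 249022327/16403 + 4462 = 322212513/16403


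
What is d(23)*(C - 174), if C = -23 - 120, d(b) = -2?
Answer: 634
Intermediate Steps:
C = -143
d(23)*(C - 174) = -2*(-143 - 174) = -2*(-317) = 634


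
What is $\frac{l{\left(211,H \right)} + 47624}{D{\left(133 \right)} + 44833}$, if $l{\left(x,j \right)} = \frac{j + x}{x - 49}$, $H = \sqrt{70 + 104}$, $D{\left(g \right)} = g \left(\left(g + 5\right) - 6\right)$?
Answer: $\frac{7715299}{10107018} + \frac{\sqrt{174}}{10107018} \approx 0.76336$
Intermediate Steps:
$D{\left(g \right)} = g \left(-1 + g\right)$ ($D{\left(g \right)} = g \left(\left(5 + g\right) - 6\right) = g \left(-1 + g\right)$)
$H = \sqrt{174} \approx 13.191$
$l{\left(x,j \right)} = \frac{j + x}{-49 + x}$
$\frac{l{\left(211,H \right)} + 47624}{D{\left(133 \right)} + 44833} = \frac{\frac{\sqrt{174} + 211}{-49 + 211} + 47624}{133 \left(-1 + 133\right) + 44833} = \frac{\frac{211 + \sqrt{174}}{162} + 47624}{133 \cdot 132 + 44833} = \frac{\frac{211 + \sqrt{174}}{162} + 47624}{17556 + 44833} = \frac{\left(\frac{211}{162} + \frac{\sqrt{174}}{162}\right) + 47624}{62389} = \left(\frac{7715299}{162} + \frac{\sqrt{174}}{162}\right) \frac{1}{62389} = \frac{7715299}{10107018} + \frac{\sqrt{174}}{10107018}$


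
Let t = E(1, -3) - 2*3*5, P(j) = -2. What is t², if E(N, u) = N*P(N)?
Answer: 1024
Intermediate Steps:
E(N, u) = -2*N (E(N, u) = N*(-2) = -2*N)
t = -32 (t = -2*1 - 2*3*5 = -2 - 6*5 = -2 - 1*30 = -2 - 30 = -32)
t² = (-32)² = 1024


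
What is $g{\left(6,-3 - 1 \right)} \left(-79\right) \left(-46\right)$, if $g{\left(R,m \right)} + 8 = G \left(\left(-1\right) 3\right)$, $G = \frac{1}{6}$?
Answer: $-30889$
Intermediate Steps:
$G = \frac{1}{6} \approx 0.16667$
$g{\left(R,m \right)} = - \frac{17}{2}$ ($g{\left(R,m \right)} = -8 + \frac{\left(-1\right) 3}{6} = -8 + \frac{1}{6} \left(-3\right) = -8 - \frac{1}{2} = - \frac{17}{2}$)
$g{\left(6,-3 - 1 \right)} \left(-79\right) \left(-46\right) = \left(- \frac{17}{2}\right) \left(-79\right) \left(-46\right) = \frac{1343}{2} \left(-46\right) = -30889$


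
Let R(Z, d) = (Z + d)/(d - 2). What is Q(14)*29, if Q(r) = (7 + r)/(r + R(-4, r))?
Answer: 3654/89 ≈ 41.056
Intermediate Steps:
R(Z, d) = (Z + d)/(-2 + d)
Q(r) = (7 + r)/(r + (-4 + r)/(-2 + r))
Q(14)*29 = ((-2 + 14)*(7 + 14)/(-4 + 14 + 14*(-2 + 14)))*29 = (12*21/(-4 + 14 + 14*12))*29 = (12*21/(-4 + 14 + 168))*29 = (12*21/178)*29 = ((1/178)*12*21)*29 = (126/89)*29 = 3654/89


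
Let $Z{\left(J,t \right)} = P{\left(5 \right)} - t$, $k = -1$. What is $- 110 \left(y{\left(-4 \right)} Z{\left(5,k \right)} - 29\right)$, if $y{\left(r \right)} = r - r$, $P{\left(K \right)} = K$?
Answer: $3190$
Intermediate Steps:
$y{\left(r \right)} = 0$
$Z{\left(J,t \right)} = 5 - t$
$- 110 \left(y{\left(-4 \right)} Z{\left(5,k \right)} - 29\right) = - 110 \left(0 \left(5 - -1\right) - 29\right) = - 110 \left(0 \left(5 + 1\right) - 29\right) = - 110 \left(0 \cdot 6 - 29\right) = - 110 \left(0 - 29\right) = \left(-110\right) \left(-29\right) = 3190$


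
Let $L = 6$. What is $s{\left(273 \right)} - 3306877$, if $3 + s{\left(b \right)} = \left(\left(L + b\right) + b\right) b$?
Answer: $-3156184$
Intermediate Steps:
$s{\left(b \right)} = -3 + b \left(6 + 2 b\right)$ ($s{\left(b \right)} = -3 + \left(\left(6 + b\right) + b\right) b = -3 + \left(6 + 2 b\right) b = -3 + b \left(6 + 2 b\right)$)
$s{\left(273 \right)} - 3306877 = \left(-3 + 2 \cdot 273^{2} + 6 \cdot 273\right) - 3306877 = \left(-3 + 2 \cdot 74529 + 1638\right) - 3306877 = \left(-3 + 149058 + 1638\right) - 3306877 = 150693 - 3306877 = -3156184$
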